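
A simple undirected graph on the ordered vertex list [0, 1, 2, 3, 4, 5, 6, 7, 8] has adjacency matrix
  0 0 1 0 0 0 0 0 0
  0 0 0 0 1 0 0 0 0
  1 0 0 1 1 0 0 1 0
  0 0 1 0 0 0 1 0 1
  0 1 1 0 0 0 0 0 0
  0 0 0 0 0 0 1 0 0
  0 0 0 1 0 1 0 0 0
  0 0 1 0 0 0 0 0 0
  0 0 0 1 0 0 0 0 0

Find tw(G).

1

A width-1 tree decomposition is:
Bags: B1 = {3, 6}  B2 = {3, 8}  B3 = {2, 3}  B4 = {5, 6}  B5 = {2, 4}  B6 = {1, 4}  B7 = {0, 2}  B8 = {2, 7}
Tree: B1–B2, B1–B3, B1–B4, B3–B5, B5–B6, B5–B7, B5–B8
The largest bag has 2 vertices, giving width 1; this decomposition certifies tw(G) ≤ 1. Since G has at least one edge (e.g. 6–3), it is not an edgeless graph, so tw(G) ≥ 1. Combining the bounds, tw(G) = 1.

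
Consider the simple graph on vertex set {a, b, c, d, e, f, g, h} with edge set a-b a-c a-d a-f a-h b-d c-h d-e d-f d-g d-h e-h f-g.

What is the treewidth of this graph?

A width-2 tree decomposition is:
Bags: B1 = {a, c, h}  B2 = {a, d, h}  B3 = {d, e, h}  B4 = {a, d, f}  B5 = {a, b, d}  B6 = {d, f, g}
Tree: B1–B2, B2–B3, B2–B4, B2–B5, B4–B6
Each bag holds 3 vertices, so the decomposition has width 2, which upper-bounds the treewidth. For the lower bound, the 3 vertices {d, f, g} are pairwise adjacent, and any tree decomposition puts a clique entirely inside one bag — forcing width ≥ 2. Therefore the treewidth is 2.

2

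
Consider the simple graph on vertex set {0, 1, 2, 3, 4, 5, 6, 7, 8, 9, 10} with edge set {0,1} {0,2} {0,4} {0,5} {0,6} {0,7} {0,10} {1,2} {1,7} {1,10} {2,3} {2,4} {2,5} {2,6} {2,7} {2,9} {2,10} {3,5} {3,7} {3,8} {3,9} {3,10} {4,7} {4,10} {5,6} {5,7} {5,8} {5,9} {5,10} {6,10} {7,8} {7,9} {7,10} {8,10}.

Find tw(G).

4

A width-4 tree decomposition is:
Bags: B1 = {2, 3, 5, 7, 10}  B2 = {3, 5, 7, 8, 10}  B3 = {0, 2, 5, 7, 10}  B4 = {0, 2, 4, 7, 10}  B5 = {2, 3, 5, 7, 9}  B6 = {0, 2, 5, 6, 10}  B7 = {0, 1, 2, 7, 10}
Tree: B1–B2, B1–B3, B3–B4, B1–B5, B3–B6, B4–B7
Every bag has size at most 5, so the width is 5 − 1 = 4 and tw(G) ≤ 4. Conversely, {3, 5, 7, 8, 10} is a clique of size 5, and the vertices of any clique must share a bag in every tree decomposition; so some bag has ≥ 5 vertices and tw(G) ≥ 4. Hence tw(G) = 4 exactly.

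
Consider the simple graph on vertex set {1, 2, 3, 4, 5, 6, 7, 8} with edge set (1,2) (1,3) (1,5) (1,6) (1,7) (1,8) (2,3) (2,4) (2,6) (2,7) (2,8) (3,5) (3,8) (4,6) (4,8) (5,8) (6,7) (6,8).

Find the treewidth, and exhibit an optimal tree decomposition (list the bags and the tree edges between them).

Treewidth 3.
One optimal decomposition is:
Bags: B1 = {1, 2, 6, 8}  B2 = {1, 2, 3, 8}  B3 = {1, 2, 6, 7}  B4 = {2, 4, 6, 8}  B5 = {1, 3, 5, 8}
Tree: B1–B2, B1–B3, B1–B4, B2–B5

The largest bag has 4 vertices, giving width 3; this decomposition certifies tw(G) ≤ 3. Conversely, {1, 2, 3, 8} is a clique of size 4, and the vertices of any clique must share a bag in every tree decomposition; so some bag has ≥ 4 vertices and tw(G) ≥ 3. Therefore the treewidth is 3.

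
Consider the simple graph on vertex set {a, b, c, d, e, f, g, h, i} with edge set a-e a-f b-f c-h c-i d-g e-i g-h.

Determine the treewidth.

1

A width-1 tree decomposition is:
Bags: B1 = {d, g}  B2 = {g, h}  B3 = {c, h}  B4 = {c, i}  B5 = {e, i}  B6 = {a, e}  B7 = {a, f}  B8 = {b, f}
Tree: B1–B2, B2–B3, B3–B4, B4–B5, B5–B6, B6–B7, B7–B8
Each bag holds 2 vertices, so the decomposition has width 1, which upper-bounds the treewidth. Since G has at least one edge (e.g. d–g), it is not an edgeless graph, so tw(G) ≥ 1. Therefore the treewidth is 1.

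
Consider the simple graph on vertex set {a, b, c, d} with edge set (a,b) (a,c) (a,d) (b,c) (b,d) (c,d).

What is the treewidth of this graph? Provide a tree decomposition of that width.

With just one bag of size 4, the width is 4 − 1 = 3, so tw(G) ≤ 3. On the other hand G contains the 4-clique {a, b, c, d}. A clique must lie in a single bag of any decomposition, so no decomposition can have width below 3. Hence tw(G) = 3 exactly.

Treewidth 3.
One such decomposition:
Bags: B1 = {a, b, c, d}
Tree: (single bag)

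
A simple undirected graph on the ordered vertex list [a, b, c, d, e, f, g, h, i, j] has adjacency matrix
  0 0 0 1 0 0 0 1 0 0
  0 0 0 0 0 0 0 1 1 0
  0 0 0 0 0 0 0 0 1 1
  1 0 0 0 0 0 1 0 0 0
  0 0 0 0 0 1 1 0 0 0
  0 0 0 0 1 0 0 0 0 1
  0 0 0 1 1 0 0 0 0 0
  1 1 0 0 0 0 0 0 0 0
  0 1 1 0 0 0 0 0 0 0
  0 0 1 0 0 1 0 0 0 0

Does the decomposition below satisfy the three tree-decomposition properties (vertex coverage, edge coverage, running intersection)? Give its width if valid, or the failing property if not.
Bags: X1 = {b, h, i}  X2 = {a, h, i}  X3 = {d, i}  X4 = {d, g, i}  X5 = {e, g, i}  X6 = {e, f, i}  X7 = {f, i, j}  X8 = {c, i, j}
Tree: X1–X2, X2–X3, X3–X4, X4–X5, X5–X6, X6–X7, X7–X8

A tree decomposition must satisfy three properties: every vertex lies in some bag; for every edge, both endpoints lie together in some bag; and for every vertex, the bags containing it form a connected subtree. Here edge (a,d) lies in no bag, so the decomposition is invalid.

No — edge (a,d) lies in no bag.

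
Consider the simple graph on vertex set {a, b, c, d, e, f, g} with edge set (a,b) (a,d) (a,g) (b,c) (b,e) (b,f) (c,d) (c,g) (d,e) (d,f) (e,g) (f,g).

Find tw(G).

3

A width-3 tree decomposition is:
Bags: B1 = {b, d, e, g}  B2 = {b, c, d, g}  B3 = {b, d, f, g}  B4 = {a, b, d, g}
Tree: B1–B2, B2–B3, B3–B4
Each bag holds 4 vertices, so the decomposition has width 3, which upper-bounds the treewidth. For the lower bound: the 4 vertex sets {b,e}, {c,g}, {d}, {f} are disjoint, each induces a connected subgraph, and every pair is joined by at least one edge of G. Contracting each set to a single vertex therefore yields K_{4} as a minor, and since treewidth is minor-monotone, tw(G) ≥ tw(K_{4}) = 3. The upper and lower bounds meet at 3, so that is the treewidth.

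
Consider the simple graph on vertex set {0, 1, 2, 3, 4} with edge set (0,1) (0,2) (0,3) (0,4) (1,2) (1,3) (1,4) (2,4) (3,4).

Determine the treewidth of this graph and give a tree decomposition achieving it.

Treewidth 3.
Bags: B1 = {0, 1, 3, 4}  B2 = {0, 1, 2, 4}
Tree: B1–B2

Each bag holds 4 vertices, so the decomposition has width 3, which upper-bounds the treewidth. On the other hand G contains the 4-clique {0, 1, 2, 4}. A clique must lie in a single bag of any decomposition, so no decomposition can have width below 3. Combining the bounds, tw(G) = 3.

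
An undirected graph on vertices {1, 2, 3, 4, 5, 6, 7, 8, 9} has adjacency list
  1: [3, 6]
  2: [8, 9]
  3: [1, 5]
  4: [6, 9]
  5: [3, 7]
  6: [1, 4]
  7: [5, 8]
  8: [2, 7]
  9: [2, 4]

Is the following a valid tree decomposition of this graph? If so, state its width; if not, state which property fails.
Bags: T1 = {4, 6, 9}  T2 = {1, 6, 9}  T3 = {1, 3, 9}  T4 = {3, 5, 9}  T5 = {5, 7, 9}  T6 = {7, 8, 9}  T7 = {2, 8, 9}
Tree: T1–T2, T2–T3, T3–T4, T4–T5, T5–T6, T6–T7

Every vertex of G appears in some bag (union = {1, 2, 3, 4, 5, 6, 7, 8, 9}); every edge is covered by a bag; and for each vertex v the set of bags containing v is connected in the bag tree. The decomposition is therefore valid. The largest bag has 3 vertices, so the width is 2.

Yes; width 2.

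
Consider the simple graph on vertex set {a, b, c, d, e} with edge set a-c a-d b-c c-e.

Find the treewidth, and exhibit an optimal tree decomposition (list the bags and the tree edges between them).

Treewidth 1.
One optimal decomposition is:
Bags: B1 = {a, c}  B2 = {b, c}  B3 = {c, e}  B4 = {a, d}
Tree: B1–B2, B1–B3, B1–B4

The largest bag has 2 vertices, giving width 1; this decomposition certifies tw(G) ≤ 1. Any graph with an edge has treewidth ≥ 1, and G has the edge c–a. Hence tw(G) = 1 exactly.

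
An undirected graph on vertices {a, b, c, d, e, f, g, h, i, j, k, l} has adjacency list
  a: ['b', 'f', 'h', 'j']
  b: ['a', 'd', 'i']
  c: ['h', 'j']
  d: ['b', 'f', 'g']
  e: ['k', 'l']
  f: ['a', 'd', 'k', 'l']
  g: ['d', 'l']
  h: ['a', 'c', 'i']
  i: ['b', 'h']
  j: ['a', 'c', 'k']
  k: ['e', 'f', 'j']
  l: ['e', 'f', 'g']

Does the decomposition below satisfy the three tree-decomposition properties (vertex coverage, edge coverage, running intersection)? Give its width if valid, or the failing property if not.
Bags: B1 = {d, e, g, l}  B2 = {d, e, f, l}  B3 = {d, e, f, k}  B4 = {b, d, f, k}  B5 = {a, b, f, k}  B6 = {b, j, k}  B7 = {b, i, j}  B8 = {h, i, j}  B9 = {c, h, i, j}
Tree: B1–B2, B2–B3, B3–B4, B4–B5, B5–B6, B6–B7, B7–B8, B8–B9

A tree decomposition must satisfy three properties: every vertex lies in some bag; for every edge, both endpoints lie together in some bag; and for every vertex, the bags containing it form a connected subtree. Here edge (a,j) lies in no bag, so the decomposition is invalid.

No — edge (a,j) lies in no bag.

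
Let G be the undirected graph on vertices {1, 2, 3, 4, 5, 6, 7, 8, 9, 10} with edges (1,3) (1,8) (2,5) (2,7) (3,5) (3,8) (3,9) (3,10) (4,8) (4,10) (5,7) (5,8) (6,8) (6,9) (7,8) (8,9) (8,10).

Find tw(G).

A width-2 tree decomposition is:
Bags: B1 = {3, 5, 8}  B2 = {1, 3, 8}  B3 = {3, 8, 10}  B4 = {5, 7, 8}  B5 = {3, 8, 9}  B6 = {4, 8, 10}  B7 = {2, 5, 7}  B8 = {6, 8, 9}
Tree: B1–B2, B1–B3, B1–B4, B1–B5, B3–B6, B4–B7, B5–B8
Every bag has size at most 3, so the width is 3 − 1 = 2 and tw(G) ≤ 2. Conversely, {1, 3, 8} is a clique of size 3, and the vertices of any clique must share a bag in every tree decomposition; so some bag has ≥ 3 vertices and tw(G) ≥ 2. Hence tw(G) = 2 exactly.

2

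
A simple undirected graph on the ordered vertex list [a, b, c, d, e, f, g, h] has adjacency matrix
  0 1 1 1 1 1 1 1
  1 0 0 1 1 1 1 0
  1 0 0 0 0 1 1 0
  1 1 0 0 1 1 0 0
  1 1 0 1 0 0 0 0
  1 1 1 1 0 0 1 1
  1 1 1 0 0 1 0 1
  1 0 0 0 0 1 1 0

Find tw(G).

A width-3 tree decomposition is:
Bags: B1 = {a, b, d, f}  B2 = {a, b, f, g}  B3 = {a, b, d, e}  B4 = {a, f, g, h}  B5 = {a, c, f, g}
Tree: B1–B2, B1–B3, B2–B4, B4–B5
Each bag holds 4 vertices, so the decomposition has width 3, which upper-bounds the treewidth. On the other hand G contains the 4-clique {a, b, d, e}. A clique must lie in a single bag of any decomposition, so no decomposition can have width below 3. Combining the bounds, tw(G) = 3.

3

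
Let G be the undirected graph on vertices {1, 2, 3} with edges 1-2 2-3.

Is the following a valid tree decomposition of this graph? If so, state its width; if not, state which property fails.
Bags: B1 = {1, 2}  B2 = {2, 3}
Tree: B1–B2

Yes; width 1.

Checking the three conditions: (i) the bags cover all of {1, 2, 3}; (ii) for each edge, some bag contains both endpoints; (iii) the bags containing any fixed vertex form a subtree. All hold, so the decomposition is valid with width 2 − 1 = 1.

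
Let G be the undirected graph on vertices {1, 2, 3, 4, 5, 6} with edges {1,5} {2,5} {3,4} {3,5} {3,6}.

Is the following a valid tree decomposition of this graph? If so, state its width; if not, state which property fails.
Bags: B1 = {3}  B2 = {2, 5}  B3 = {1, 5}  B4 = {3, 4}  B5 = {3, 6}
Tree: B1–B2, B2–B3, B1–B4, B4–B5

No — edge (5,3) lies in no bag.

A tree decomposition must satisfy three properties: every vertex lies in some bag; for every edge, both endpoints lie together in some bag; and for every vertex, the bags containing it form a connected subtree. Here edge (5,3) lies in no bag, so the decomposition is invalid.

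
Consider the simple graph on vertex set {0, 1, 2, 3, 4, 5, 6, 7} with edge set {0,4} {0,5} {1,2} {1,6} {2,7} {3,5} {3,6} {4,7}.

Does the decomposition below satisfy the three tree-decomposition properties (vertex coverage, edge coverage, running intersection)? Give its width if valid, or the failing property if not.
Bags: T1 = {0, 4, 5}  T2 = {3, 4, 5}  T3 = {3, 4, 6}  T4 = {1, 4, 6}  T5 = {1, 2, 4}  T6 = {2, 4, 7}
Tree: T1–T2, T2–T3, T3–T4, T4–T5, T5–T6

Yes; width 2.

Checking the three conditions: (i) the bags cover all of {0, 1, 2, 3, 4, 5, 6, 7}; (ii) for each edge, some bag contains both endpoints; (iii) the bags containing any fixed vertex form a subtree. All hold, so the decomposition is valid with width 3 − 1 = 2.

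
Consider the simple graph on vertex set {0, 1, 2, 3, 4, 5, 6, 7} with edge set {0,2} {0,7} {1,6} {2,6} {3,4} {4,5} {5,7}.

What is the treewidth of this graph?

A width-1 tree decomposition is:
Bags: B1 = {3, 4}  B2 = {4, 5}  B3 = {5, 7}  B4 = {0, 7}  B5 = {0, 2}  B6 = {2, 6}  B7 = {1, 6}
Tree: B1–B2, B2–B3, B3–B4, B4–B5, B5–B6, B6–B7
Every bag has size at most 2, so the width is 2 − 1 = 1 and tw(G) ≤ 1. G has an edge, so its treewidth is at least 1. The upper and lower bounds meet at 1, so that is the treewidth.

1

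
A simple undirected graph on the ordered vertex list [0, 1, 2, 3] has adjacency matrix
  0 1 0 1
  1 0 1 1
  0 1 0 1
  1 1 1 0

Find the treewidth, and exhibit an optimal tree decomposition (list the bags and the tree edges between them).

Each bag holds 3 vertices, so the decomposition has width 2, which upper-bounds the treewidth. Conversely, {0, 1, 3} is a clique of size 3, and the vertices of any clique must share a bag in every tree decomposition; so some bag has ≥ 3 vertices and tw(G) ≥ 2. Therefore the treewidth is 2.

Treewidth 2.
One optimal decomposition is:
Bags: B1 = {1, 2, 3}  B2 = {0, 1, 3}
Tree: B1–B2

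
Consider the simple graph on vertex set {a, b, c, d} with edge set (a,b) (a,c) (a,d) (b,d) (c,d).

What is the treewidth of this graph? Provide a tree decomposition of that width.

The largest bag has 3 vertices, giving width 2; this decomposition certifies tw(G) ≤ 2. For the lower bound, the 3 vertices {a, c, d} are pairwise adjacent, and any tree decomposition puts a clique entirely inside one bag — forcing width ≥ 2. Therefore the treewidth is 2.

Treewidth 2.
One optimal decomposition is:
Bags: B1 = {a, b, d}  B2 = {a, c, d}
Tree: B1–B2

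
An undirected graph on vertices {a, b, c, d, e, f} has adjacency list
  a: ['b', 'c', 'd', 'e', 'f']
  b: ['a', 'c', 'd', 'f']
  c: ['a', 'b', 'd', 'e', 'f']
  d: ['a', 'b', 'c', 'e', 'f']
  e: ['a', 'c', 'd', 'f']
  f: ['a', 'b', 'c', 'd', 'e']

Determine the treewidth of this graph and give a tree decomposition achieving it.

The largest bag has 5 vertices, giving width 4; this decomposition certifies tw(G) ≤ 4. Conversely, {a, c, d, e, f} is a clique of size 5, and the vertices of any clique must share a bag in every tree decomposition; so some bag has ≥ 5 vertices and tw(G) ≥ 4. Combining the bounds, tw(G) = 4.

Treewidth 4.
Bags: B1 = {a, c, d, e, f}  B2 = {a, b, c, d, f}
Tree: B1–B2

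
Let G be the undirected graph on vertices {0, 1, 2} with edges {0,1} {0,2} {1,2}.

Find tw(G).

A width-2 tree decomposition is:
Bags: B1 = {0, 1, 2}
Tree: (single bag)
A single bag containing all 3 vertices is trivially a valid decomposition of width 2. On the other hand G contains the 3-clique {0, 1, 2}. A clique must lie in a single bag of any decomposition, so no decomposition can have width below 2. Hence tw(G) = 2 exactly.

2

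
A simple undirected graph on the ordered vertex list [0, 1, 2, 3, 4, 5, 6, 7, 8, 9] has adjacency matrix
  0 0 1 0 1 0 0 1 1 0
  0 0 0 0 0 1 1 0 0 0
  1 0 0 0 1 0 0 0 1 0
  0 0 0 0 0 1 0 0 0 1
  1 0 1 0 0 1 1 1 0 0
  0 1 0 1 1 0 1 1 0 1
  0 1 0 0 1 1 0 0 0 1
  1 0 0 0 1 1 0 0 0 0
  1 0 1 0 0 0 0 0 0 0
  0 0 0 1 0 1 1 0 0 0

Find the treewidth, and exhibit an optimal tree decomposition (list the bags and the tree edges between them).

The largest bag has 3 vertices, giving width 2; this decomposition certifies tw(G) ≤ 2. For the lower bound, the 3 vertices {0, 2, 8} are pairwise adjacent, and any tree decomposition puts a clique entirely inside one bag — forcing width ≥ 2. Hence tw(G) = 2 exactly.

Treewidth 2.
One such decomposition:
Bags: B1 = {4, 5, 6}  B2 = {5, 6, 9}  B3 = {3, 5, 9}  B4 = {4, 5, 7}  B5 = {0, 4, 7}  B6 = {1, 5, 6}  B7 = {0, 2, 4}  B8 = {0, 2, 8}
Tree: B1–B2, B2–B3, B1–B4, B4–B5, B2–B6, B5–B7, B7–B8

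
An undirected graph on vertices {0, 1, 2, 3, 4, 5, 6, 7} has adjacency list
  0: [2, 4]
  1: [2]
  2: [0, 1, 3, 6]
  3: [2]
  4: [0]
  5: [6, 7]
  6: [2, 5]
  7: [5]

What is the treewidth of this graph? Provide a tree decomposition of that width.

Treewidth 1.
Bags: B1 = {2, 6}  B2 = {5, 6}  B3 = {1, 2}  B4 = {0, 2}  B5 = {5, 7}  B6 = {0, 4}  B7 = {2, 3}
Tree: B1–B2, B1–B3, B1–B4, B2–B5, B4–B6, B4–B7

Every bag has size at most 2, so the width is 2 − 1 = 1 and tw(G) ≤ 1. Any graph with an edge has treewidth ≥ 1, and G has the edge 2–6. Hence tw(G) = 1 exactly.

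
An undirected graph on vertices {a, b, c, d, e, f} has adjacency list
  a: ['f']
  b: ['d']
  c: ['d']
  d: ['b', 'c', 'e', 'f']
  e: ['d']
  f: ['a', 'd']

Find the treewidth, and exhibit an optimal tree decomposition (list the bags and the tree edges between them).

Treewidth 1.
One optimal decomposition is:
Bags: B1 = {b, d}  B2 = {c, d}  B3 = {d, f}  B4 = {a, f}  B5 = {d, e}
Tree: B1–B2, B2–B3, B3–B4, B1–B5

Every bag has size at most 2, so the width is 2 − 1 = 1 and tw(G) ≤ 1. Any graph with an edge has treewidth ≥ 1, and G has the edge d–b. Hence tw(G) = 1 exactly.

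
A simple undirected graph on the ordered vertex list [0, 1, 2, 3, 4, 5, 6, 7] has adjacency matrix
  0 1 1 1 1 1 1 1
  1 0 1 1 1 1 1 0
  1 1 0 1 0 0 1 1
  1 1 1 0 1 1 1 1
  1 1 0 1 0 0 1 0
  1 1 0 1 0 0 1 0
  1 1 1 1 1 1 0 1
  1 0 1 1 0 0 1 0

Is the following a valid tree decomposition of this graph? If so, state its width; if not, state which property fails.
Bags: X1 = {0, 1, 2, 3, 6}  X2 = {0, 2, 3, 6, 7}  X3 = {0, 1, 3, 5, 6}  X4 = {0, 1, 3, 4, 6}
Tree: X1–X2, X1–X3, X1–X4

Yes; width 4.

Vertex coverage: the bags together contain {0, 1, 2, 3, 4, 5, 6, 7}, the full vertex set. Edge coverage: each edge of G has both endpoints in at least one bag. Running intersection: for every vertex, the bags containing it form a connected subtree. All three properties hold, so this is a valid tree decomposition of width max|bag| − 1 = 4, and hence tw(G) ≤ 4.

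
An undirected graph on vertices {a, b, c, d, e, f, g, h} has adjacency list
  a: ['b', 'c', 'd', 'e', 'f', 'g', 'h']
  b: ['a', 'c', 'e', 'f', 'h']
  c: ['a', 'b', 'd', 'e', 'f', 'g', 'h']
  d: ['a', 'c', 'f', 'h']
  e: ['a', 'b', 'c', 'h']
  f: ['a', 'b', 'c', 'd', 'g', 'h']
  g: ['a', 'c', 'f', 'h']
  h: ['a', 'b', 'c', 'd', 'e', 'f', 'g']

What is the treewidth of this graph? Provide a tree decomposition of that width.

Treewidth 4.
Bags: B1 = {a, b, c, f, h}  B2 = {a, c, d, f, h}  B3 = {a, c, f, g, h}  B4 = {a, b, c, e, h}
Tree: B1–B2, B2–B3, B1–B4

Every bag has size at most 5, so the width is 5 − 1 = 4 and tw(G) ≤ 4. On the other hand G contains the 5-clique {a, b, c, e, h}. A clique must lie in a single bag of any decomposition, so no decomposition can have width below 4. Therefore the treewidth is 4.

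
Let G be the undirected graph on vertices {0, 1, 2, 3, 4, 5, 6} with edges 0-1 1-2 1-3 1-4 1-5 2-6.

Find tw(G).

A width-1 tree decomposition is:
Bags: B1 = {1, 2}  B2 = {0, 1}  B3 = {1, 4}  B4 = {1, 5}  B5 = {1, 3}  B6 = {2, 6}
Tree: B1–B2, B1–B3, B3–B4, B3–B5, B1–B6
Every bag has size at most 2, so the width is 2 − 1 = 1 and tw(G) ≤ 1. G has an edge, so its treewidth is at least 1. The upper and lower bounds meet at 1, so that is the treewidth.

1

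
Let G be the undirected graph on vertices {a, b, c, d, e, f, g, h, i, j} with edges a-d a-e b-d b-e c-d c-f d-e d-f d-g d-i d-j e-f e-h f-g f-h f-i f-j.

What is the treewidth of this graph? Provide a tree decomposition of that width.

The largest bag has 3 vertices, giving width 2; this decomposition certifies tw(G) ≤ 2. On the other hand G contains the 3-clique {a, d, e}. A clique must lie in a single bag of any decomposition, so no decomposition can have width below 2. Combining the bounds, tw(G) = 2.

Treewidth 2.
One such decomposition:
Bags: B1 = {d, f, j}  B2 = {d, e, f}  B3 = {d, f, i}  B4 = {b, d, e}  B5 = {e, f, h}  B6 = {c, d, f}  B7 = {d, f, g}  B8 = {a, d, e}
Tree: B1–B2, B2–B3, B2–B4, B2–B5, B3–B6, B3–B7, B4–B8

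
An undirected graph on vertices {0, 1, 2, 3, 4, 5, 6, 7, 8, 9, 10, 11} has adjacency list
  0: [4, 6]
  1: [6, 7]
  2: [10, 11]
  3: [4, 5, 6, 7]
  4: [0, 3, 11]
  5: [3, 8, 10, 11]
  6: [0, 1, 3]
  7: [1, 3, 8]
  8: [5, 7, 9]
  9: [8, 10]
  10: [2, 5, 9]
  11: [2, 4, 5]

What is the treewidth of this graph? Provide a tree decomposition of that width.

Treewidth 3.
One optimal decomposition is:
Bags: B1 = {0, 1, 6, 7}  B2 = {0, 3, 6, 7}  B3 = {0, 3, 4, 7}  B4 = {3, 4, 7, 8}  B5 = {3, 4, 5, 8}  B6 = {4, 5, 8, 11}  B7 = {5, 8, 9, 11}  B8 = {5, 9, 10, 11}  B9 = {2, 9, 10, 11}
Tree: B1–B2, B2–B3, B3–B4, B4–B5, B5–B6, B6–B7, B7–B8, B8–B9

Every bag has size at most 4, so the width is 4 − 1 = 3 and tw(G) ≤ 3. For the lower bound: the 4 vertex sets {0,1,6}, {7}, {3}, {4,5,8,11} are disjoint, each induces a connected subgraph, and every pair is joined by at least one edge of G. Contracting each set to a single vertex therefore yields K_{4} as a minor, and since treewidth is minor-monotone, tw(G) ≥ tw(K_{4}) = 3. The upper and lower bounds meet at 3, so that is the treewidth.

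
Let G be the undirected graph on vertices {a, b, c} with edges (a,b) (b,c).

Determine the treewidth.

1

A width-1 tree decomposition is:
Bags: B1 = {b, c}  B2 = {a, b}
Tree: B1–B2
The largest bag has 2 vertices, giving width 1; this decomposition certifies tw(G) ≤ 1. Any graph with an edge has treewidth ≥ 1, and G has the edge b–c. Combining the bounds, tw(G) = 1.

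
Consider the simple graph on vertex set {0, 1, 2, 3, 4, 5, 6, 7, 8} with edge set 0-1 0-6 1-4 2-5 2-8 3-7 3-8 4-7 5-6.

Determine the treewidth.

A width-2 tree decomposition is:
Bags: B1 = {3, 4, 7}  B2 = {3, 4, 8}  B3 = {2, 4, 8}  B4 = {2, 4, 5}  B5 = {4, 5, 6}  B6 = {0, 4, 6}  B7 = {0, 1, 4}
Tree: B1–B2, B2–B3, B3–B4, B4–B5, B5–B6, B6–B7
The largest bag has 3 vertices, giving width 2; this decomposition certifies tw(G) ≤ 2. The edges 4–7–3–8–2–5–6–0–1–4 form a cycle, so G is not a tree and its treewidth is at least 2. Therefore the treewidth is 2.

2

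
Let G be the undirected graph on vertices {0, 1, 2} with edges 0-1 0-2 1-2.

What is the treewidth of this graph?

2

A width-2 tree decomposition is:
Bags: B1 = {0, 1, 2}
Tree: (single bag)
A single bag containing all 3 vertices is trivially a valid decomposition of width 2. Conversely, {0, 1, 2} is a clique of size 3, and the vertices of any clique must share a bag in every tree decomposition; so some bag has ≥ 3 vertices and tw(G) ≥ 2. Therefore the treewidth is 2.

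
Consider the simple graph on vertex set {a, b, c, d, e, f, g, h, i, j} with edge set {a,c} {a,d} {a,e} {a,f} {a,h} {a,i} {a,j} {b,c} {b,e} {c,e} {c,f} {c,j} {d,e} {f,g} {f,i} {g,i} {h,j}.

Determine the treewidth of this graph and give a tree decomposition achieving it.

Every bag has size at most 3, so the width is 3 − 1 = 2 and tw(G) ≤ 2. Conversely, {f, g, i} is a clique of size 3, and the vertices of any clique must share a bag in every tree decomposition; so some bag has ≥ 3 vertices and tw(G) ≥ 2. Combining the bounds, tw(G) = 2.

Treewidth 2.
Bags: B1 = {a, c, j}  B2 = {a, c, f}  B3 = {a, c, e}  B4 = {a, f, i}  B5 = {a, h, j}  B6 = {f, g, i}  B7 = {a, d, e}  B8 = {b, c, e}
Tree: B1–B2, B2–B3, B2–B4, B1–B5, B4–B6, B3–B7, B3–B8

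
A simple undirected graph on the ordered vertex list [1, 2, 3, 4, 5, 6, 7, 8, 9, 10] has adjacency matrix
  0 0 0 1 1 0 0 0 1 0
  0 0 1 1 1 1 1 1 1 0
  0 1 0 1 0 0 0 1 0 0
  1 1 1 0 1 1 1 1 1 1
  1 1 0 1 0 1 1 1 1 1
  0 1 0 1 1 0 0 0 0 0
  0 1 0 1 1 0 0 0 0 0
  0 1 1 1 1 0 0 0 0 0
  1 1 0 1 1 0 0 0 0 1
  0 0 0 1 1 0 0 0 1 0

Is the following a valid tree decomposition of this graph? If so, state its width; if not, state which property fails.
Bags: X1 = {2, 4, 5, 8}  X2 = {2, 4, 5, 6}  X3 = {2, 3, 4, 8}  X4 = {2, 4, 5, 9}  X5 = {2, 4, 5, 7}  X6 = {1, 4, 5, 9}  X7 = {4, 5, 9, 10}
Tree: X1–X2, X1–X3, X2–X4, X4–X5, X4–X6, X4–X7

Yes; width 3.

Checking the three conditions: (i) the bags cover all of {1, 2, 3, 4, 5, 6, 7, 8, 9, 10}; (ii) for each edge, some bag contains both endpoints; (iii) the bags containing any fixed vertex form a subtree. All hold, so the decomposition is valid with width 4 − 1 = 3.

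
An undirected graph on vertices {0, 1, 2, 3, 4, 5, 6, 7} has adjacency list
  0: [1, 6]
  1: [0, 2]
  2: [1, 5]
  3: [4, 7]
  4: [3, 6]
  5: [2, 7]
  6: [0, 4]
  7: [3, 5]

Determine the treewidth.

2

A width-2 tree decomposition is:
Bags: B1 = {1, 2, 5}  B2 = {1, 5, 7}  B3 = {1, 3, 7}  B4 = {1, 3, 4}  B5 = {1, 4, 6}  B6 = {0, 1, 6}
Tree: B1–B2, B2–B3, B3–B4, B4–B5, B5–B6
The largest bag has 3 vertices, giving width 2; this decomposition certifies tw(G) ≤ 2. The edges 1–2–5–7–3–4–6–0–1 form a cycle, so G is not a tree and its treewidth is at least 2. Combining the bounds, tw(G) = 2.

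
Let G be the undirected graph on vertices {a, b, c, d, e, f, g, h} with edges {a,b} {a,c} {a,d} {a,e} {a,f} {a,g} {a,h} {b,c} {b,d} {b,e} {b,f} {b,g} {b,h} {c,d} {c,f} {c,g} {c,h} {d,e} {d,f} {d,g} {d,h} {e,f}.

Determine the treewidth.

A width-4 tree decomposition is:
Bags: B1 = {a, b, c, d, g}  B2 = {a, b, c, d, f}  B3 = {a, b, d, e, f}  B4 = {a, b, c, d, h}
Tree: B1–B2, B2–B3, B1–B4
Every bag has size at most 5, so the width is 5 − 1 = 4 and tw(G) ≤ 4. Conversely, {a, b, d, e, f} is a clique of size 5, and the vertices of any clique must share a bag in every tree decomposition; so some bag has ≥ 5 vertices and tw(G) ≥ 4. Combining the bounds, tw(G) = 4.

4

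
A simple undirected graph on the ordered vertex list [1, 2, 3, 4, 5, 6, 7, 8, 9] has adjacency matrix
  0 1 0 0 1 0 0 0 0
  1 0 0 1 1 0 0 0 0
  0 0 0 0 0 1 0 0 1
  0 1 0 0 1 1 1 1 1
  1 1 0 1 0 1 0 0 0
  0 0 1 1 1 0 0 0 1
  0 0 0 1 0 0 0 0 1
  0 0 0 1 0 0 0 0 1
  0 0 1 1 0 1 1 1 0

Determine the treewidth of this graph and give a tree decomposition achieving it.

Treewidth 2.
One such decomposition:
Bags: B1 = {4, 5, 6}  B2 = {2, 4, 5}  B3 = {4, 6, 9}  B4 = {4, 7, 9}  B5 = {3, 6, 9}  B6 = {1, 2, 5}  B7 = {4, 8, 9}
Tree: B1–B2, B1–B3, B3–B4, B3–B5, B2–B6, B4–B7

Each bag holds 3 vertices, so the decomposition has width 2, which upper-bounds the treewidth. Conversely, {1, 2, 5} is a clique of size 3, and the vertices of any clique must share a bag in every tree decomposition; so some bag has ≥ 3 vertices and tw(G) ≥ 2. Hence tw(G) = 2 exactly.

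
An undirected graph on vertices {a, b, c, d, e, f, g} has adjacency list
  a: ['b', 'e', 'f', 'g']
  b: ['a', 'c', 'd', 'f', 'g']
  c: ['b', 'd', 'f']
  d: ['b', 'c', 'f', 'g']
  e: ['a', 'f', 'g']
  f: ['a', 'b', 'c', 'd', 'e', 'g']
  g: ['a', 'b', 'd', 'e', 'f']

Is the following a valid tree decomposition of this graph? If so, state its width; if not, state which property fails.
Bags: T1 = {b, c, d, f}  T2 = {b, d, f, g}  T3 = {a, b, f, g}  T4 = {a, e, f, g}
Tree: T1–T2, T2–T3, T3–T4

Checking the three conditions: (i) the bags cover all of {a, b, c, d, e, f, g}; (ii) for each edge, some bag contains both endpoints; (iii) the bags containing any fixed vertex form a subtree. All hold, so the decomposition is valid with width 4 − 1 = 3.

Yes; width 3.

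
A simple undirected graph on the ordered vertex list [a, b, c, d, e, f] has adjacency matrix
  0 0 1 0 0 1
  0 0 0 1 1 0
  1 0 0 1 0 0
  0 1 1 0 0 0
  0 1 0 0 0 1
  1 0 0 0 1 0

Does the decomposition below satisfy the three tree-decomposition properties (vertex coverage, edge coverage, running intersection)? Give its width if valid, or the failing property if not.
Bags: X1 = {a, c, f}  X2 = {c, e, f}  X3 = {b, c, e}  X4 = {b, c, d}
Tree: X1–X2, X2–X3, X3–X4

Every vertex of G appears in some bag (union = {a, b, c, d, e, f}); every edge is covered by a bag; and for each vertex v the set of bags containing v is connected in the bag tree. The decomposition is therefore valid. The largest bag has 3 vertices, so the width is 2.

Yes; width 2.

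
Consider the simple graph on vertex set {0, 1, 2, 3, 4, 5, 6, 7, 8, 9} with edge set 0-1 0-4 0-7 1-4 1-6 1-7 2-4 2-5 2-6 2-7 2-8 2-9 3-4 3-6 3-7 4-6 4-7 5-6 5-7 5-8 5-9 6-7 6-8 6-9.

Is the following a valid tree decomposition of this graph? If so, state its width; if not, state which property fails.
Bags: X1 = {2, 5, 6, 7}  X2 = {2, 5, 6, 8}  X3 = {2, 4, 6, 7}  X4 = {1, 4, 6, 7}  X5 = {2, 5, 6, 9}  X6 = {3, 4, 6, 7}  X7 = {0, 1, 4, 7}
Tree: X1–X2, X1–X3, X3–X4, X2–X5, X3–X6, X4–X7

Every vertex of G appears in some bag (union = {0, 1, 2, 3, 4, 5, 6, 7, 8, 9}); every edge is covered by a bag; and for each vertex v the set of bags containing v is connected in the bag tree. The decomposition is therefore valid. The largest bag has 4 vertices, so the width is 3.

Yes; width 3.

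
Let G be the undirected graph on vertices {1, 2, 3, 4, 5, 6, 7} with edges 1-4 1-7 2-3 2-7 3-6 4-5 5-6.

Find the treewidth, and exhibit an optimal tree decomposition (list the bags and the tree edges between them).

The largest bag has 3 vertices, giving width 2; this decomposition certifies tw(G) ≤ 2. For the lower bound, G contains the cycle 6–5–4–1–7–2–3–6, so G is not a forest; only forests have treewidth ≤ 1, hence tw(G) ≥ 2. Hence tw(G) = 2 exactly.

Treewidth 2.
Bags: B1 = {4, 5, 6}  B2 = {1, 4, 6}  B3 = {1, 6, 7}  B4 = {2, 6, 7}  B5 = {2, 3, 6}
Tree: B1–B2, B2–B3, B3–B4, B4–B5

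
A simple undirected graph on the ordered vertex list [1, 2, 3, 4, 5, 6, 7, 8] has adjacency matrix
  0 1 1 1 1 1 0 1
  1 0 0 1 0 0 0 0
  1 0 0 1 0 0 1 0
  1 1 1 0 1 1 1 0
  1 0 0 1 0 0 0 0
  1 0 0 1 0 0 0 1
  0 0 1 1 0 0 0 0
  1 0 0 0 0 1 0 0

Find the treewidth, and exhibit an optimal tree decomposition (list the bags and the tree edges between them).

Every bag has size at most 3, so the width is 3 − 1 = 2 and tw(G) ≤ 2. For the lower bound, the 3 vertices {1, 6, 8} are pairwise adjacent, and any tree decomposition puts a clique entirely inside one bag — forcing width ≥ 2. Therefore the treewidth is 2.

Treewidth 2.
Bags: B1 = {3, 4, 7}  B2 = {1, 3, 4}  B3 = {1, 2, 4}  B4 = {1, 4, 5}  B5 = {1, 4, 6}  B6 = {1, 6, 8}
Tree: B1–B2, B2–B3, B2–B4, B3–B5, B5–B6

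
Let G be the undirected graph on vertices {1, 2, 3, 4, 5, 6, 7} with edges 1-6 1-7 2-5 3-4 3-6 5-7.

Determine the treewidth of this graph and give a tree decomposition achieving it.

Treewidth 1.
One such decomposition:
Bags: B1 = {2, 5}  B2 = {5, 7}  B3 = {1, 7}  B4 = {1, 6}  B5 = {3, 6}  B6 = {3, 4}
Tree: B1–B2, B2–B3, B3–B4, B4–B5, B5–B6

The largest bag has 2 vertices, giving width 1; this decomposition certifies tw(G) ≤ 1. G has an edge, so its treewidth is at least 1. Hence tw(G) = 1 exactly.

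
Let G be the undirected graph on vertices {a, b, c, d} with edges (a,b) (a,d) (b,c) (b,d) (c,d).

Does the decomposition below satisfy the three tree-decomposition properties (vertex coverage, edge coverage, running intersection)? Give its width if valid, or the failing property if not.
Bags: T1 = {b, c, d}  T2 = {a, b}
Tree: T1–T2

No — edge (d,a) lies in no bag.

A tree decomposition must satisfy three properties: every vertex lies in some bag; for every edge, both endpoints lie together in some bag; and for every vertex, the bags containing it form a connected subtree. Here edge (d,a) lies in no bag, so the decomposition is invalid.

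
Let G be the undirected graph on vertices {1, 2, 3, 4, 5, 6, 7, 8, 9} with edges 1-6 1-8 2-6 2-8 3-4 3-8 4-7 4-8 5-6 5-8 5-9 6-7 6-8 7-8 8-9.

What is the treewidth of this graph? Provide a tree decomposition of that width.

Every bag has size at most 3, so the width is 3 − 1 = 2 and tw(G) ≤ 2. On the other hand G contains the 3-clique {5, 8, 9}. A clique must lie in a single bag of any decomposition, so no decomposition can have width below 2. The upper and lower bounds meet at 2, so that is the treewidth.

Treewidth 2.
One optimal decomposition is:
Bags: B1 = {6, 7, 8}  B2 = {1, 6, 8}  B3 = {4, 7, 8}  B4 = {5, 6, 8}  B5 = {5, 8, 9}  B6 = {2, 6, 8}  B7 = {3, 4, 8}
Tree: B1–B2, B1–B3, B2–B4, B4–B5, B2–B6, B3–B7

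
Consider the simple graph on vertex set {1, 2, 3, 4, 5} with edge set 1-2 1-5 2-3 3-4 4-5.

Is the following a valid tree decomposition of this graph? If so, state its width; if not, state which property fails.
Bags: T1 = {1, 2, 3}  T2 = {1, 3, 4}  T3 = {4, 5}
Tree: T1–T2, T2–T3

A tree decomposition must satisfy three properties: every vertex lies in some bag; for every edge, both endpoints lie together in some bag; and for every vertex, the bags containing it form a connected subtree. Here edge (1,5) lies in no bag, so the decomposition is invalid.

No — edge (1,5) lies in no bag.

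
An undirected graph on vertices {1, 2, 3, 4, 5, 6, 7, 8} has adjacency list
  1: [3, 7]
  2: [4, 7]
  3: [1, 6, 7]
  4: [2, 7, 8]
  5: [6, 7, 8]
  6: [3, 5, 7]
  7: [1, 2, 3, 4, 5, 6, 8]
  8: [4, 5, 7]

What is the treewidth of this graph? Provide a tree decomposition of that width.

Each bag holds 3 vertices, so the decomposition has width 2, which upper-bounds the treewidth. On the other hand G contains the 3-clique {2, 4, 7}. A clique must lie in a single bag of any decomposition, so no decomposition can have width below 2. The upper and lower bounds meet at 2, so that is the treewidth.

Treewidth 2.
Bags: B1 = {5, 6, 7}  B2 = {5, 7, 8}  B3 = {4, 7, 8}  B4 = {3, 6, 7}  B5 = {1, 3, 7}  B6 = {2, 4, 7}
Tree: B1–B2, B2–B3, B1–B4, B4–B5, B3–B6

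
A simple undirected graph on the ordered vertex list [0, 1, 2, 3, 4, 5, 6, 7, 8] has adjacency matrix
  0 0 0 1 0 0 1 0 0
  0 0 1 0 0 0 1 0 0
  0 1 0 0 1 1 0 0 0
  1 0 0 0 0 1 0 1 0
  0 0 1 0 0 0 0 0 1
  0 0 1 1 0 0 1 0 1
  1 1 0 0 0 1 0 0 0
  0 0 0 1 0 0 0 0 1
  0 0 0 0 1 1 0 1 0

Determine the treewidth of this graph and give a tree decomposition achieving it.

Each bag holds 4 vertices, so the decomposition has width 3, which upper-bounds the treewidth. For the lower bound: the 4 vertex sets {0,1,6}, {3}, {5}, {2,4,7,8} are disjoint, each induces a connected subgraph, and every pair is joined by at least one edge of G. Contracting each set to a single vertex therefore yields K_{4} as a minor, and since treewidth is minor-monotone, tw(G) ≥ tw(K_{4}) = 3. Hence tw(G) = 3 exactly.

Treewidth 3.
Bags: B1 = {0, 1, 3, 6}  B2 = {1, 3, 5, 6}  B3 = {1, 2, 3, 5}  B4 = {2, 3, 5, 7}  B5 = {2, 5, 7, 8}  B6 = {2, 4, 7, 8}
Tree: B1–B2, B2–B3, B3–B4, B4–B5, B5–B6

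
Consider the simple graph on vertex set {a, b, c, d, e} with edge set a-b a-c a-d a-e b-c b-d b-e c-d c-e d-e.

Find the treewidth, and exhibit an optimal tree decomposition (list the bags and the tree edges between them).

With just one bag of size 5, the width is 5 − 1 = 4, so tw(G) ≤ 4. For the lower bound, the 5 vertices {a, b, c, d, e} are pairwise adjacent, and any tree decomposition puts a clique entirely inside one bag — forcing width ≥ 4. Combining the bounds, tw(G) = 4.

Treewidth 4.
Bags: B1 = {a, b, c, d, e}
Tree: (single bag)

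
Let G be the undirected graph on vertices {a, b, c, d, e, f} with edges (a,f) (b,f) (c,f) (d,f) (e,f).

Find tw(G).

A width-1 tree decomposition is:
Bags: B1 = {b, f}  B2 = {d, f}  B3 = {c, f}  B4 = {a, f}  B5 = {e, f}
Tree: B1–B2, B2–B3, B2–B4, B3–B5
Each bag holds 2 vertices, so the decomposition has width 1, which upper-bounds the treewidth. Since G has at least one edge (e.g. b–f), it is not an edgeless graph, so tw(G) ≥ 1. Combining the bounds, tw(G) = 1.

1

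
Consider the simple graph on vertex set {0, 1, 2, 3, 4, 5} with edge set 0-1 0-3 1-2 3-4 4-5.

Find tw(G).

1

A width-1 tree decomposition is:
Bags: B1 = {4, 5}  B2 = {3, 4}  B3 = {0, 3}  B4 = {0, 1}  B5 = {1, 2}
Tree: B1–B2, B2–B3, B3–B4, B4–B5
The largest bag has 2 vertices, giving width 1; this decomposition certifies tw(G) ≤ 1. Any graph with an edge has treewidth ≥ 1, and G has the edge 5–4. Combining the bounds, tw(G) = 1.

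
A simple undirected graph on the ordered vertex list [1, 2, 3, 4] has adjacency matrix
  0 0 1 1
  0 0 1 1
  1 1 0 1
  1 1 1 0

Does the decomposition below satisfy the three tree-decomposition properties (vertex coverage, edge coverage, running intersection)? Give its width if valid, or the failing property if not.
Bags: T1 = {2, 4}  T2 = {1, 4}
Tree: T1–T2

No — vertex 3 appears in no bag.

A tree decomposition must satisfy three properties: every vertex lies in some bag; for every edge, both endpoints lie together in some bag; and for every vertex, the bags containing it form a connected subtree. Here vertex 3 appears in no bag, so the decomposition is invalid.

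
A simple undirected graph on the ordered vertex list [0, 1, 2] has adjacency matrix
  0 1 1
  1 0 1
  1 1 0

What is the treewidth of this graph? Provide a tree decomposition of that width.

With just one bag of size 3, the width is 3 − 1 = 2, so tw(G) ≤ 2. On the other hand G contains the 3-clique {0, 1, 2}. A clique must lie in a single bag of any decomposition, so no decomposition can have width below 2. Hence tw(G) = 2 exactly.

Treewidth 2.
Bags: B1 = {0, 1, 2}
Tree: (single bag)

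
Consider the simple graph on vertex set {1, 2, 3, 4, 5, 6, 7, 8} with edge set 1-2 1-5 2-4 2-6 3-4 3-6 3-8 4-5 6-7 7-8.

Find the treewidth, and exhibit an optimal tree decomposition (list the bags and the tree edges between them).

Treewidth 2.
Bags: B1 = {6, 7, 8}  B2 = {3, 6, 8}  B3 = {2, 3, 6}  B4 = {2, 3, 4}  B5 = {1, 2, 4}  B6 = {1, 4, 5}
Tree: B1–B2, B2–B3, B3–B4, B4–B5, B5–B6

Every bag has size at most 3, so the width is 3 − 1 = 2 and tw(G) ≤ 2. Since 7–8–3–6–7 is a cycle in G, G is not acyclic. Forests are exactly the graphs of treewidth ≤ 1, so tw(G) ≥ 2. Hence tw(G) = 2 exactly.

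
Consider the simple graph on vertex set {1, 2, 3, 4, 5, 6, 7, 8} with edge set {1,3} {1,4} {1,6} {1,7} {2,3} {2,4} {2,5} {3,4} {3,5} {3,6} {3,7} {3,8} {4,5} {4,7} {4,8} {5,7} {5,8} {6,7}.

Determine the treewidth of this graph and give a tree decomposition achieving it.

Each bag holds 4 vertices, so the decomposition has width 3, which upper-bounds the treewidth. Conversely, {1, 3, 4, 7} is a clique of size 4, and the vertices of any clique must share a bag in every tree decomposition; so some bag has ≥ 4 vertices and tw(G) ≥ 3. Therefore the treewidth is 3.

Treewidth 3.
Bags: B1 = {1, 3, 6, 7}  B2 = {1, 3, 4, 7}  B3 = {3, 4, 5, 7}  B4 = {3, 4, 5, 8}  B5 = {2, 3, 4, 5}
Tree: B1–B2, B2–B3, B3–B4, B3–B5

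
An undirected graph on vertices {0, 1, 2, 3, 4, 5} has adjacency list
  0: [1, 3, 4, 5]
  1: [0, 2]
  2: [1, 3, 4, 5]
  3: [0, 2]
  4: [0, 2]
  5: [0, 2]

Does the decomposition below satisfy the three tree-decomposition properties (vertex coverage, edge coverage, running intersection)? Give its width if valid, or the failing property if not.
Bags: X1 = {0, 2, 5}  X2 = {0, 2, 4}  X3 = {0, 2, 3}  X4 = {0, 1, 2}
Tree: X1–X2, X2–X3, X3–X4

Yes; width 2.

Every vertex of G appears in some bag (union = {0, 1, 2, 3, 4, 5}); every edge is covered by a bag; and for each vertex v the set of bags containing v is connected in the bag tree. The decomposition is therefore valid. The largest bag has 3 vertices, so the width is 2.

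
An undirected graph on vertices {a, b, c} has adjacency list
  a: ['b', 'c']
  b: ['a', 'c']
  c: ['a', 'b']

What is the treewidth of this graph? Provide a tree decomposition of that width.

A single bag containing all 3 vertices is trivially a valid decomposition of width 2. Conversely, {a, b, c} is a clique of size 3, and the vertices of any clique must share a bag in every tree decomposition; so some bag has ≥ 3 vertices and tw(G) ≥ 2. Therefore the treewidth is 2.

Treewidth 2.
One optimal decomposition is:
Bags: B1 = {a, b, c}
Tree: (single bag)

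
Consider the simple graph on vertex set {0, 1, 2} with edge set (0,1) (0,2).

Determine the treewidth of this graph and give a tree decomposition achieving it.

Treewidth 1.
One optimal decomposition is:
Bags: B1 = {0, 2}  B2 = {0, 1}
Tree: B1–B2

The largest bag has 2 vertices, giving width 1; this decomposition certifies tw(G) ≤ 1. Since G has at least one edge (e.g. 2–0), it is not an edgeless graph, so tw(G) ≥ 1. The upper and lower bounds meet at 1, so that is the treewidth.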